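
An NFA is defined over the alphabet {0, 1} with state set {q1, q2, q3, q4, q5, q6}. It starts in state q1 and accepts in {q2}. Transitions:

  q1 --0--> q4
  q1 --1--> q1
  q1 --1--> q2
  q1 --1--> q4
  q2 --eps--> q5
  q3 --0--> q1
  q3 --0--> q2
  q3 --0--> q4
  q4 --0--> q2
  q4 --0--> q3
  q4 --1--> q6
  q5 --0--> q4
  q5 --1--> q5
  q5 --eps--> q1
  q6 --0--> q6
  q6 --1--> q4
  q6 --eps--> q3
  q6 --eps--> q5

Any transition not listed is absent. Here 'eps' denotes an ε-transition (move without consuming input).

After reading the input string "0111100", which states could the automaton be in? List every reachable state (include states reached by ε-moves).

Start in {q1}.
Read '0': {q1} → {q4}.
Read '1': {q4} → {q1, q3, q5, q6}.
Read '1': {q1, q3, q5, q6} → {q1, q2, q4, q5}.
Read '1': {q1, q2, q4, q5} → {q1, q2, q3, q4, q5, q6}.
Read '1': {q1, q2, q3, q4, q5, q6} → {q1, q2, q3, q4, q5, q6}.
Read '0': {q1, q2, q3, q4, q5, q6} → {q1, q2, q3, q4, q5, q6}.
Read '0': {q1, q2, q3, q4, q5, q6} → {q1, q2, q3, q4, q5, q6}.

{q1, q2, q3, q4, q5, q6}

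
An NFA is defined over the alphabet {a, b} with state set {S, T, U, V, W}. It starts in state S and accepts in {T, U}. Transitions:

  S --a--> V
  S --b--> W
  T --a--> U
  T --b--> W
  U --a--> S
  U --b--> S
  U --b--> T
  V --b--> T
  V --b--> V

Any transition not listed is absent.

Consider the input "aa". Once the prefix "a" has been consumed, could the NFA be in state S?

Start in {S}.
Read 'a': S→{V}; now {V}.
State S is not in {V}.

No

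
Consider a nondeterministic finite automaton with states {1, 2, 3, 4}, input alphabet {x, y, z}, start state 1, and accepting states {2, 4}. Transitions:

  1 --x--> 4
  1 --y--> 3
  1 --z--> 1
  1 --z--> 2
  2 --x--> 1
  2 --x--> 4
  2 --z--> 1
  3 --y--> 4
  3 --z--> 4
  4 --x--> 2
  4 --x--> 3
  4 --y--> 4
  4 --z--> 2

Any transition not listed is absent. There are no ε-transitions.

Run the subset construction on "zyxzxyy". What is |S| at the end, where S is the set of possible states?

0

Start in {1}.
Read 'z': 1→{1, 2}; now {1, 2}.
Read 'y': 1→{3}, 2→∅; now {3}.
Read 'x': 3→∅; now ∅.
The set is empty and remains empty for the remaining 4 symbols.
That set has 0 states.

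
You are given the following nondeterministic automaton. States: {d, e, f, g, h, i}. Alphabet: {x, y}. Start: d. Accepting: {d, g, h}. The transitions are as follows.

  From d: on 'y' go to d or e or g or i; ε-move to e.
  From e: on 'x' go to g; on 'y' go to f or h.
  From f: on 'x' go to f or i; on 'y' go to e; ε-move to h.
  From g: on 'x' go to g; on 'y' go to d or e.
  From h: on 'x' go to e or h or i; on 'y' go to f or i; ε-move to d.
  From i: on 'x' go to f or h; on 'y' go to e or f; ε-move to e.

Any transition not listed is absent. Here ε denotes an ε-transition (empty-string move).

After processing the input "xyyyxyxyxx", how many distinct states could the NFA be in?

Start: ε-closure({d}) = {d, e}.
Read 'x': {d, e} → {g}.
Read 'y': {g} → {d, e}.
Read 'y': {d, e} → {d, e, f, g, h, i}.
Read 'y': {d, e, f, g, h, i} → {d, e, f, g, h, i}.
Read 'x': {d, e, f, g, h, i} → {d, e, f, g, h, i}.
Read 'y': {d, e, f, g, h, i} → {d, e, f, g, h, i}.
Read 'x': {d, e, f, g, h, i} → {d, e, f, g, h, i}.
Read 'y': {d, e, f, g, h, i} → {d, e, f, g, h, i}.
Read 'x': {d, e, f, g, h, i} → {d, e, f, g, h, i}.
Read 'x': {d, e, f, g, h, i} → {d, e, f, g, h, i}.
That set has 6 states.

6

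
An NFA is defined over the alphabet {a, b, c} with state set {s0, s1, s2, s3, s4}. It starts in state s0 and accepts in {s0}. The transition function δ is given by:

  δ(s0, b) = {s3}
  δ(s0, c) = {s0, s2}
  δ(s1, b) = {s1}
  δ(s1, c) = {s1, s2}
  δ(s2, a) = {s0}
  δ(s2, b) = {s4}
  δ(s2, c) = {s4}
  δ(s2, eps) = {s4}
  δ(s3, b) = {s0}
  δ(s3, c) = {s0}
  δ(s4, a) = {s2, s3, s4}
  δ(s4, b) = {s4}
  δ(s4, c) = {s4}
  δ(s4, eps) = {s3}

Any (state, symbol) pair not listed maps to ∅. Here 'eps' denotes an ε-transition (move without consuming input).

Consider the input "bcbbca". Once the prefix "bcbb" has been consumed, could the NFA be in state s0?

Start in {s0}.
Read 'b': {s0} → {s3}.
Read 'c': {s3} → {s0}.
Read 'b': {s0} → {s3}.
Read 'b': {s3} → {s0}.
State s0 is in {s0}.

Yes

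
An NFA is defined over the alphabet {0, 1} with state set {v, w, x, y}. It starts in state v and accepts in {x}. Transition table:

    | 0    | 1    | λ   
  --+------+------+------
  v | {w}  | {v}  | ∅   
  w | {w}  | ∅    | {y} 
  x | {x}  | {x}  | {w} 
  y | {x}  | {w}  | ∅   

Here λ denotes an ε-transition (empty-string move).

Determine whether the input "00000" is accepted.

Yes

Start in {v}.
Read '0': v→{w}; union {w}; ε-closure = {w, y}.
Read '0': w→{w}, y→{x}; union {w, x}; ε-closure = {w, x, y}.
Read '0': w→{w}, x→{x}, y→{x}; union {w, x}; ε-closure = {w, x, y}.
Read '0': w→{w}, x→{x}, y→{x}; union {w, x}; ε-closure = {w, x, y}.
Read '0': w→{w}, x→{x}, y→{x}; union {w, x}; ε-closure = {w, x, y}.
The final set {w, x, y} contains the accepting state x.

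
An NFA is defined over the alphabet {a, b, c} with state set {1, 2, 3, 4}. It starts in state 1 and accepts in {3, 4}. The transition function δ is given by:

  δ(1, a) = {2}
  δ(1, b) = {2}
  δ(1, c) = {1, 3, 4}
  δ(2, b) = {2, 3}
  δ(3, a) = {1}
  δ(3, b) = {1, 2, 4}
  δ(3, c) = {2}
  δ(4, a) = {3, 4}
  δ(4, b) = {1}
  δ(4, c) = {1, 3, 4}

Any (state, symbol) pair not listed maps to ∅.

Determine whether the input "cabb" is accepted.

Start in {1}.
Read 'c': 1→{1, 3, 4}; now {1, 3, 4}.
Read 'a': 1→{2}, 3→{1}, 4→{3, 4}; now {1, 2, 3, 4}.
Read 'b': 1→{2}, 2→{2, 3}, 3→{1, 2, 4}, 4→{1}; now {1, 2, 3, 4}.
Read 'b': 1→{2}, 2→{2, 3}, 3→{1, 2, 4}, 4→{1}; now {1, 2, 3, 4}.
The final set {1, 2, 3, 4} contains the accepting states 3, 4.

Yes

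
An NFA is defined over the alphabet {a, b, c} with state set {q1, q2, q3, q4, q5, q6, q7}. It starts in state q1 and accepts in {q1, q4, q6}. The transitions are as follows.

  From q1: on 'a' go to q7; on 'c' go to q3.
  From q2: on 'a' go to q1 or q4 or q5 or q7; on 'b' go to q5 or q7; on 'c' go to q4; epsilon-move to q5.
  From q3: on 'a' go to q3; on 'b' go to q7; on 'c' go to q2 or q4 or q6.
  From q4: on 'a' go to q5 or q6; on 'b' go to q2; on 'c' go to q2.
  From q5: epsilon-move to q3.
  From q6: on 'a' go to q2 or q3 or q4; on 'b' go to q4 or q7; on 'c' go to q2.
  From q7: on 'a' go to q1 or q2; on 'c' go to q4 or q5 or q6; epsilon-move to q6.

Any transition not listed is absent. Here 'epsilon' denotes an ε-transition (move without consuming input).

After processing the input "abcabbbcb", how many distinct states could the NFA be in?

6

Start in {q1}.
Read 'a': {q1} → {q6, q7}.
Read 'b': {q6, q7} → {q4, q6, q7}.
Read 'c': {q4, q6, q7} → {q2, q3, q4, q5, q6}.
Read 'a': {q2, q3, q4, q5, q6} → {q1, q2, q3, q4, q5, q6, q7}.
Read 'b': {q1, q2, q3, q4, q5, q6, q7} → {q2, q3, q4, q5, q6, q7}.
Read 'b': {q2, q3, q4, q5, q6, q7} → {q2, q3, q4, q5, q6, q7}.
Read 'b': {q2, q3, q4, q5, q6, q7} → {q2, q3, q4, q5, q6, q7}.
Read 'c': {q2, q3, q4, q5, q6, q7} → {q2, q3, q4, q5, q6}.
Read 'b': {q2, q3, q4, q5, q6} → {q2, q3, q4, q5, q6, q7}.
That set has 6 states.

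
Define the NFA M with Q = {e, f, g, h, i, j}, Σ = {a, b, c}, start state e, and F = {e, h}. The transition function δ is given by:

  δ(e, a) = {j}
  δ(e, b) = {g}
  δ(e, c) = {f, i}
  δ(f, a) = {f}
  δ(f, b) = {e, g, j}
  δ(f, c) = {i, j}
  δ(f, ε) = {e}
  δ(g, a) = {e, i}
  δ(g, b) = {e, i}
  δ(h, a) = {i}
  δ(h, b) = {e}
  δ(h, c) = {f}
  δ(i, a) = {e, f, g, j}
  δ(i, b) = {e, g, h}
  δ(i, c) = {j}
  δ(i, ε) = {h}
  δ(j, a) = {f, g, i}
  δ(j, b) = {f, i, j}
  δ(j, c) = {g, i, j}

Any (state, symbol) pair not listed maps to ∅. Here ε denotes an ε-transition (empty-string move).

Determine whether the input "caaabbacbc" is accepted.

Start in {e}.
Read 'c': e→{f, i}; union {f, i}; ε-closure = {e, f, h, i}.
Read 'a': e→{j}, f→{f}, h→{i}, i→{e, f, g, j}; union {e, f, g, i, j}; ε-closure = {e, f, g, h, i, j}.
Read 'a': e→{j}, f→{f}, g→{e, i}, h→{i}, i→{e, f, g, j}, j→{f, g, i}; union {e, f, g, i, j}; ε-closure = {e, f, g, h, i, j}.
Read 'a': e→{j}, f→{f}, g→{e, i}, h→{i}, i→{e, f, g, j}, j→{f, g, i}; union {e, f, g, i, j}; ε-closure = {e, f, g, h, i, j}.
Read 'b': e→{g}, f→{e, g, j}, g→{e, i}, h→{e}, i→{e, g, h}, j→{f, i, j}; now {e, f, g, h, i, j}.
Read 'b': e→{g}, f→{e, g, j}, g→{e, i}, h→{e}, i→{e, g, h}, j→{f, i, j}; now {e, f, g, h, i, j}.
Read 'a': e→{j}, f→{f}, g→{e, i}, h→{i}, i→{e, f, g, j}, j→{f, g, i}; union {e, f, g, i, j}; ε-closure = {e, f, g, h, i, j}.
Read 'c': e→{f, i}, f→{i, j}, g→∅, h→{f}, i→{j}, j→{g, i, j}; union {f, g, i, j}; ε-closure = {e, f, g, h, i, j}.
Read 'b': e→{g}, f→{e, g, j}, g→{e, i}, h→{e}, i→{e, g, h}, j→{f, i, j}; now {e, f, g, h, i, j}.
Read 'c': e→{f, i}, f→{i, j}, g→∅, h→{f}, i→{j}, j→{g, i, j}; union {f, g, i, j}; ε-closure = {e, f, g, h, i, j}.
The final set {e, f, g, h, i, j} contains the accepting states e, h.

Yes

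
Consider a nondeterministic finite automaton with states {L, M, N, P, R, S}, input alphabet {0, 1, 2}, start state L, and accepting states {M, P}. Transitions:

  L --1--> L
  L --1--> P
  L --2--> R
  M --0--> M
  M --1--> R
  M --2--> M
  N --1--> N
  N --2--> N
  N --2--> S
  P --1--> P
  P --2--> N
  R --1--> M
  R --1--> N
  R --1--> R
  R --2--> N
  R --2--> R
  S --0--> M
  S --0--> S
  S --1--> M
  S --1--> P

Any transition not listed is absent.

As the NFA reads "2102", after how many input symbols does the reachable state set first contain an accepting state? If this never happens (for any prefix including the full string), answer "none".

2

Start in {L}.
Read '2': {L} → {R}.
Read '1': {R} → {M, N, R}.
None of the earlier sets intersect F, but {M, N, R} does.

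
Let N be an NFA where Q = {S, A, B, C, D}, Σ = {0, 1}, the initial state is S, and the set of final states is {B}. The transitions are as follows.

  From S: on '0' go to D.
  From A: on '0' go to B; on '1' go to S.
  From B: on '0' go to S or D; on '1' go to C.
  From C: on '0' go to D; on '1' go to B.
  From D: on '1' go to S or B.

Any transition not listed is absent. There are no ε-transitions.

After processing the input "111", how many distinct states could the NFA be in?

0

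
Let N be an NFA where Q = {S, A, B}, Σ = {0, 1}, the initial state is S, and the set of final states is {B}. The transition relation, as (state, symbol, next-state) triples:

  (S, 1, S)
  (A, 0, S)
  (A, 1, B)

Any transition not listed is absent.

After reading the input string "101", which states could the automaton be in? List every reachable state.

Start in {S}.
Read '1': S→{S}; now {S}.
Read '0': S→∅; now ∅.
The set is empty and remains empty for the remaining 1 symbol.

∅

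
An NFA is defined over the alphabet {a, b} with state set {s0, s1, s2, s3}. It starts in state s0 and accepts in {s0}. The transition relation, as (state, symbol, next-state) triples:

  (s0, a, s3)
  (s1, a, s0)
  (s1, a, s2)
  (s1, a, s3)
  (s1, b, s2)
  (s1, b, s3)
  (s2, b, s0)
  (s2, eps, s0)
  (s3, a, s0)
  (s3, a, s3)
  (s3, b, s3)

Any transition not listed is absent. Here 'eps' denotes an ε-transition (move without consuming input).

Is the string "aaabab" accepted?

Start in {s0}.
Read 'a': s0→{s3}; now {s3}.
Read 'a': s3→{s0, s3}; now {s0, s3}.
Read 'a': s0→{s3}, s3→{s0, s3}; now {s0, s3}.
Read 'b': s0→∅, s3→{s3}; now {s3}.
Read 'a': s3→{s0, s3}; now {s0, s3}.
Read 'b': s0→∅, s3→{s3}; now {s3}.
The final set {s3} contains no accepting state.

No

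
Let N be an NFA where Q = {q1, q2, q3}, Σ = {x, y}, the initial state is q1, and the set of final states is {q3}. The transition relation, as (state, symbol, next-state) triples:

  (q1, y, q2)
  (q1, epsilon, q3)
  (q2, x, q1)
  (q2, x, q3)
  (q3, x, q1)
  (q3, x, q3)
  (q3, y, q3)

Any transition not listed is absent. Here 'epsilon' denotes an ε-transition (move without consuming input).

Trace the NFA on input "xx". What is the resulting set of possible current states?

{q1, q3}

Start: ε-closure({q1}) = {q1, q3}.
Read 'x': q1→∅, q3→{q1, q3}; now {q1, q3}.
Read 'x': q1→∅, q3→{q1, q3}; now {q1, q3}.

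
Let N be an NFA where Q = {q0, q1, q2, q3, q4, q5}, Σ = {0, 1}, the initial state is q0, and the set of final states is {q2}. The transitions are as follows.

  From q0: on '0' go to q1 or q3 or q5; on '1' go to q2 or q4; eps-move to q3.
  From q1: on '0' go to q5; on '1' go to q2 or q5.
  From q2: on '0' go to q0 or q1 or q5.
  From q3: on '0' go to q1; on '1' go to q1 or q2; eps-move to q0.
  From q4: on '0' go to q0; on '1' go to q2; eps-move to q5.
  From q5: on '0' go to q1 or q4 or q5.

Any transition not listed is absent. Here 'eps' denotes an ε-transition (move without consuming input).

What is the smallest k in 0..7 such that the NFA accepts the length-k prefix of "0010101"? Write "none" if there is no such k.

3

Start: ε-closure({q0}) = {q0, q3}.
Read '0': {q0, q3} → {q0, q1, q3, q5}.
Read '0': {q0, q1, q3, q5} → {q0, q1, q3, q4, q5}.
Read '1': {q0, q1, q3, q4, q5} → {q1, q2, q4, q5}.
None of the earlier sets intersect F, but {q1, q2, q4, q5} does.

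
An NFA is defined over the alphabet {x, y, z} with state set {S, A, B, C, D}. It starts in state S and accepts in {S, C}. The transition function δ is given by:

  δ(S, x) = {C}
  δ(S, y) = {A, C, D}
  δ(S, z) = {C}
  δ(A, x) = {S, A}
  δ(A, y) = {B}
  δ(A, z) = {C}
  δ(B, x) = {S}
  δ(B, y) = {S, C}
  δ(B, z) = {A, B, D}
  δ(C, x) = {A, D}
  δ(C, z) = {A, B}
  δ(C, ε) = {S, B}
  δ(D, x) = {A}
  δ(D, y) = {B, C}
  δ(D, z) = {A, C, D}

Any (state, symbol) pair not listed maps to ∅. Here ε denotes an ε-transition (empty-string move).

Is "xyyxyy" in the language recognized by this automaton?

Start in {S}.
Read 'x': {S} → {S, B, C}.
Read 'y': {S, B, C} → {S, A, B, C, D}.
Read 'y': {S, A, B, C, D} → {S, A, B, C, D}.
Read 'x': {S, A, B, C, D} → {S, A, B, C, D}.
Read 'y': {S, A, B, C, D} → {S, A, B, C, D}.
Read 'y': {S, A, B, C, D} → {S, A, B, C, D}.
The final set {S, A, B, C, D} contains the accepting states S, C.

Yes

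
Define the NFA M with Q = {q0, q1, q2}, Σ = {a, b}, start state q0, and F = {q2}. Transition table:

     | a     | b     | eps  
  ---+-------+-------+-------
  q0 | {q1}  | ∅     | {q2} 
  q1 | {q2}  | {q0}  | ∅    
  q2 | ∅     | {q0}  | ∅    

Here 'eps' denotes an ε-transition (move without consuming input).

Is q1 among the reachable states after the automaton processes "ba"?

Yes

Start: ε-closure({q0}) = {q0, q2}.
Read 'b': {q0, q2} → {q0, q2}.
Read 'a': {q0, q2} → {q1}.
State q1 is in {q1}.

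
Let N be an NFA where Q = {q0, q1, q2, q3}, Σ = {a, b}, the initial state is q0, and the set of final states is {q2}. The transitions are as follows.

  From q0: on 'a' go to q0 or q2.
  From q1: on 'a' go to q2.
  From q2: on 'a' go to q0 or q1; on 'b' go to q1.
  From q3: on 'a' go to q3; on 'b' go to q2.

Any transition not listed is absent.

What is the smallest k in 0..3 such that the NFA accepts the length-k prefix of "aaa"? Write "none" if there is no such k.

Start in {q0}.
Read 'a': {q0} → {q0, q2}.
None of the earlier sets intersect F, but {q0, q2} does.

1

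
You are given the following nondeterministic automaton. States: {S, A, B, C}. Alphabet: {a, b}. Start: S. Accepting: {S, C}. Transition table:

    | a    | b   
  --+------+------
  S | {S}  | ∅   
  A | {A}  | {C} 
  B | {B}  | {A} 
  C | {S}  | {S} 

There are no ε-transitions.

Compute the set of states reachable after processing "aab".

Start in {S}.
Read 'a': {S} → {S}.
Read 'a': {S} → {S}.
Read 'b': {S} → ∅.

∅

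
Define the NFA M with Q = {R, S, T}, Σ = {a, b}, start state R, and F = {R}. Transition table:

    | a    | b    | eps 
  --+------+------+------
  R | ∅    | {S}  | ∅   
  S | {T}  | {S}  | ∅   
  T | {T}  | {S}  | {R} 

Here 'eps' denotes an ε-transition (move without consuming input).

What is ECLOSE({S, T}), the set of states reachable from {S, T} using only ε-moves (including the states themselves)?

Begin with {S, T}.
ε-move T → R; add R.

{R, S, T}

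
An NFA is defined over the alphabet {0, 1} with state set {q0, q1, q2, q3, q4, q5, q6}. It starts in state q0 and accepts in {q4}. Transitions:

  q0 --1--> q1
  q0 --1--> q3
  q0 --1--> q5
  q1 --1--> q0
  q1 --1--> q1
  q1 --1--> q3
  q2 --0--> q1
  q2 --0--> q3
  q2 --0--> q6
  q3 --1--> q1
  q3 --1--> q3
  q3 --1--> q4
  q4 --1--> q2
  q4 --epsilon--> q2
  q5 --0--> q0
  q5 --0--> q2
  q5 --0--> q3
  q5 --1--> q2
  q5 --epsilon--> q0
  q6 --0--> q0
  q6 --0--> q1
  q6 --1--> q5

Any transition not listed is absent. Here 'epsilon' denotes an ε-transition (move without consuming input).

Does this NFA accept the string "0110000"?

No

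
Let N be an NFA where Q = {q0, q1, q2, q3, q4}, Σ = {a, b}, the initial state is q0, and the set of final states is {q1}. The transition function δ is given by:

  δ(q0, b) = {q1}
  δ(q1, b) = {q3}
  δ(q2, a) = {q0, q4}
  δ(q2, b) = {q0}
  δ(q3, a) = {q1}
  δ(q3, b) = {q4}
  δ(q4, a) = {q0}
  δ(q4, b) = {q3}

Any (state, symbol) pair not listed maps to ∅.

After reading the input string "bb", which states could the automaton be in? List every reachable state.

{q3}

Start in {q0}.
Read 'b': q0→{q1}; now {q1}.
Read 'b': q1→{q3}; now {q3}.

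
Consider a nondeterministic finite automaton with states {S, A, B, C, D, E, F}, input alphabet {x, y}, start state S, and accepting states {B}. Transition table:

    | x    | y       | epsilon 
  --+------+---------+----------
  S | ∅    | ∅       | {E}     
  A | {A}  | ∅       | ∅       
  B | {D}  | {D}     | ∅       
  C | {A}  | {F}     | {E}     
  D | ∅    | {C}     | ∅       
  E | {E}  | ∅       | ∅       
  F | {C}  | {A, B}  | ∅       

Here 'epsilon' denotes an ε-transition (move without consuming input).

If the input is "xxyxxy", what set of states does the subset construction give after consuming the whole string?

Start: ε-closure({S}) = {S, E}.
Read 'x': S→∅, E→{E}; now {E}.
Read 'x': E→{E}; now {E}.
Read 'y': E→∅; now ∅.
The set is empty and remains empty for the remaining 3 symbols.

∅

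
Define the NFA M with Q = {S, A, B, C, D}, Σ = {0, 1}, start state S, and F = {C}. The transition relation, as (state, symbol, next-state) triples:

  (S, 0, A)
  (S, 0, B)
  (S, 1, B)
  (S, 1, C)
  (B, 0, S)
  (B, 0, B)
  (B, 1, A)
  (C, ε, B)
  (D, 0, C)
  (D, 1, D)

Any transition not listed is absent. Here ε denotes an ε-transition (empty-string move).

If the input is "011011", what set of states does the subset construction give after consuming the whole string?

∅

Start in {S}.
Read '0': {S} → {A, B}.
Read '1': {A, B} → {A}.
Read '1': {A} → ∅.
The set is empty and remains empty for the remaining 3 symbols.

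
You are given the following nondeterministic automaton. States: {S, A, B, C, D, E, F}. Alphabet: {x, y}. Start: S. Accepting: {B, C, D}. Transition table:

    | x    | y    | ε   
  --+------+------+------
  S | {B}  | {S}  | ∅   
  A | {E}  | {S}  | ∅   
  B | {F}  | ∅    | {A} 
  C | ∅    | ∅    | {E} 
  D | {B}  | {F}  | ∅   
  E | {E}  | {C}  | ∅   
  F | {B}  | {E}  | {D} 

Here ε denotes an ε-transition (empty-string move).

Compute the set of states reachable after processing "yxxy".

{C, D, E, F}

Start in {S}.
Read 'y': S→{S}; now {S}.
Read 'x': S→{B}; union {B}; ε-closure = {A, B}.
Read 'x': A→{E}, B→{F}; union {E, F}; ε-closure = {D, E, F}.
Read 'y': D→{F}, E→{C}, F→{E}; union {C, E, F}; ε-closure = {C, D, E, F}.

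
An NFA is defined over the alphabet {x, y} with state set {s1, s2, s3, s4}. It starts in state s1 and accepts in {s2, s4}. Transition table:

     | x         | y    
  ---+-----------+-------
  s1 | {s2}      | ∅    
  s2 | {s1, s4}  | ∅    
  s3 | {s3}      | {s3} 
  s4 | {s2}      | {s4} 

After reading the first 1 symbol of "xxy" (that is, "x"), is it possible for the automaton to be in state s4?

No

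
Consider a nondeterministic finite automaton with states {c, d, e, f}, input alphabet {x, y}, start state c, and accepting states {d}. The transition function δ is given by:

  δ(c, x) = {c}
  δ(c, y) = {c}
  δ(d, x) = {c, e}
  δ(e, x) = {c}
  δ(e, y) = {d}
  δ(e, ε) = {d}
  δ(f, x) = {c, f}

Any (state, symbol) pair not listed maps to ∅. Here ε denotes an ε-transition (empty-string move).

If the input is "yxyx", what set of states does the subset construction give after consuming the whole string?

{c}

Start in {c}.
Read 'y': c→{c}; now {c}.
Read 'x': c→{c}; now {c}.
Read 'y': c→{c}; now {c}.
Read 'x': c→{c}; now {c}.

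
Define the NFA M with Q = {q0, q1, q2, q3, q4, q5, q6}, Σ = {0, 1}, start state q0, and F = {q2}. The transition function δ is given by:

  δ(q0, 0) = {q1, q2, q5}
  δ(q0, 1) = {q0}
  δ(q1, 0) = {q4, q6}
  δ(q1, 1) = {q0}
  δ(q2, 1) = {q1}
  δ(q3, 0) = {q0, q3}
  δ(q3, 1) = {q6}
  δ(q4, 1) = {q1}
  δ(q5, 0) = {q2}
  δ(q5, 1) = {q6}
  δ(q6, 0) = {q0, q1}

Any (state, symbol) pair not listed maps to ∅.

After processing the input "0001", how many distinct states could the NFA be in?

1

Start in {q0}.
Read '0': {q0} → {q1, q2, q5}.
Read '0': {q1, q2, q5} → {q2, q4, q6}.
Read '0': {q2, q4, q6} → {q0, q1}.
Read '1': {q0, q1} → {q0}.
That set has 1 state.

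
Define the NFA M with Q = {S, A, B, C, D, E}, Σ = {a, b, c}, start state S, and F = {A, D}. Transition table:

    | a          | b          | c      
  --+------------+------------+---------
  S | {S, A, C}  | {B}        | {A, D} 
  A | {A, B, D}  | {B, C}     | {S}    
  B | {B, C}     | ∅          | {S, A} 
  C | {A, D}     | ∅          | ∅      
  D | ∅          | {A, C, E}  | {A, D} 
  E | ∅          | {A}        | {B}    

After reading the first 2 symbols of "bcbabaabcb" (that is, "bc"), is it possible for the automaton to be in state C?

No

Start in {S}.
Read 'b': {S} → {B}.
Read 'c': {B} → {S, A}.
State C is not in {S, A}.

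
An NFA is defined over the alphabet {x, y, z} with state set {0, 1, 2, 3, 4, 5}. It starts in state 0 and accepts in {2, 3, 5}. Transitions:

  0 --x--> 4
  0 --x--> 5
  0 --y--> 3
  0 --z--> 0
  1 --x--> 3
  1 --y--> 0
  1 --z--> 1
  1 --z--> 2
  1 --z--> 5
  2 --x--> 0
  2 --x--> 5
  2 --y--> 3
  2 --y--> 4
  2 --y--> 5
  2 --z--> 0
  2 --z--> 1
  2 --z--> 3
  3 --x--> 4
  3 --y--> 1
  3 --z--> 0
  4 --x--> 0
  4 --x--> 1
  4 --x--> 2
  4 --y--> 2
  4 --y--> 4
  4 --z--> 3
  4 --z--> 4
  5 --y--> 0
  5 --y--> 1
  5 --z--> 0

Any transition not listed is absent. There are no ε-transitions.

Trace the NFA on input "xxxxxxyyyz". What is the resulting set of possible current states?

{0, 1, 2, 3, 4, 5}

Start in {0}.
Read 'x': {0} → {4, 5}.
Read 'x': {4, 5} → {0, 1, 2}.
Read 'x': {0, 1, 2} → {0, 3, 4, 5}.
Read 'x': {0, 3, 4, 5} → {0, 1, 2, 4, 5}.
Read 'x': {0, 1, 2, 4, 5} → {0, 1, 2, 3, 4, 5}.
Read 'x': {0, 1, 2, 3, 4, 5} → {0, 1, 2, 3, 4, 5}.
Read 'y': {0, 1, 2, 3, 4, 5} → {0, 1, 2, 3, 4, 5}.
Read 'y': {0, 1, 2, 3, 4, 5} → {0, 1, 2, 3, 4, 5}.
Read 'y': {0, 1, 2, 3, 4, 5} → {0, 1, 2, 3, 4, 5}.
Read 'z': {0, 1, 2, 3, 4, 5} → {0, 1, 2, 3, 4, 5}.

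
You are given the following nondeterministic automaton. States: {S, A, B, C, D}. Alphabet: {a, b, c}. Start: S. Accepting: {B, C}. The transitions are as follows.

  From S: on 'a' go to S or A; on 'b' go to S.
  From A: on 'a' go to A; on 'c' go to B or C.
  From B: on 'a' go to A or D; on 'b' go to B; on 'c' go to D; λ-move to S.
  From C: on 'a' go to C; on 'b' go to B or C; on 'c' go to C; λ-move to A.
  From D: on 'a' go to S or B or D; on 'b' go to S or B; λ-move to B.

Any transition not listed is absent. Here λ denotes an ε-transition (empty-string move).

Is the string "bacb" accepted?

Yes

Start in {S}.
Read 'b': {S} → {S}.
Read 'a': {S} → {S, A}.
Read 'c': {S, A} → {S, A, B, C}.
Read 'b': {S, A, B, C} → {S, A, B, C}.
The final set {S, A, B, C} contains the accepting states B, C.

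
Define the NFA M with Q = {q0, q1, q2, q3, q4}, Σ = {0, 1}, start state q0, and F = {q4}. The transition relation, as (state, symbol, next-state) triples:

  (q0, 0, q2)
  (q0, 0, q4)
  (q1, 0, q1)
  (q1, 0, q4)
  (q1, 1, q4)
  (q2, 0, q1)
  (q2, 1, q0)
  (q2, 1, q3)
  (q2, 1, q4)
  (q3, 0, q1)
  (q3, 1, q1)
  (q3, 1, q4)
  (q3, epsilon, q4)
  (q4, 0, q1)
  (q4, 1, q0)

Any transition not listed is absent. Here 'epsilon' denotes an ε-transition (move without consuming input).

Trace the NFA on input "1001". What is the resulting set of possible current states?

∅

Start in {q0}.
Read '1': q0→∅; now ∅.
The set is empty and remains empty for the remaining 3 symbols.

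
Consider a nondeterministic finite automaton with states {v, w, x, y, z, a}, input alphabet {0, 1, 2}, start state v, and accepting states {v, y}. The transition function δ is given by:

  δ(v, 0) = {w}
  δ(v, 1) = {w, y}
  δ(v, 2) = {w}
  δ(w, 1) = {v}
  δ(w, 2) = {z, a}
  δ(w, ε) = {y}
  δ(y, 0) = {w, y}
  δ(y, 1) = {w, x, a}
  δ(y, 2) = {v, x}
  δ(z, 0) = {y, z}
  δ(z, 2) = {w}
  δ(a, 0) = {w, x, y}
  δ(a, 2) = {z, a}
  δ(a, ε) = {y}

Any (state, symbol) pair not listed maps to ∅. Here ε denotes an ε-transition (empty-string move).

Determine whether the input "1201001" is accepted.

Yes

Start in {v}.
Read '1': v→{w, y}; now {w, y}.
Read '2': w→{z, a}, y→{v, x}; union {v, x, z, a}; ε-closure = {v, x, y, z, a}.
Read '0': v→{w}, x→∅, y→{w, y}, z→{y, z}, a→{w, x, y}; now {w, x, y, z}.
Read '1': w→{v}, x→∅, y→{w, x, a}, z→∅; union {v, w, x, a}; ε-closure = {v, w, x, y, a}.
Read '0': v→{w}, w→∅, x→∅, y→{w, y}, a→{w, x, y}; now {w, x, y}.
Read '0': w→∅, x→∅, y→{w, y}; now {w, y}.
Read '1': w→{v}, y→{w, x, a}; union {v, w, x, a}; ε-closure = {v, w, x, y, a}.
The final set {v, w, x, y, a} contains the accepting states v, y.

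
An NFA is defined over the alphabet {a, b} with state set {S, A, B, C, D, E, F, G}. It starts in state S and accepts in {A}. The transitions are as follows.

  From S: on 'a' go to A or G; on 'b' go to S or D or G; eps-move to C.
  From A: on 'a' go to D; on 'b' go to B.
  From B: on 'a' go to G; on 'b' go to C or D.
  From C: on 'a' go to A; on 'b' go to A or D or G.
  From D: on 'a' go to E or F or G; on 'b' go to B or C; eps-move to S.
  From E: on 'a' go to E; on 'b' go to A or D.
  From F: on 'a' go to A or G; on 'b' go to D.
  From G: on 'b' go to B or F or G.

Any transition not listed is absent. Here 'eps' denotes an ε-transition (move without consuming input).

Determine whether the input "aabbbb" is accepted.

Yes

Start: ε-closure({S}) = {S, C}.
Read 'a': {S, C} → {A, G}.
Read 'a': {A, G} → {S, C, D}.
Read 'b': {S, C, D} → {S, A, B, C, D, G}.
Read 'b': {S, A, B, C, D, G} → {S, A, B, C, D, F, G}.
Read 'b': {S, A, B, C, D, F, G} → {S, A, B, C, D, F, G}.
Read 'b': {S, A, B, C, D, F, G} → {S, A, B, C, D, F, G}.
The final set {S, A, B, C, D, F, G} contains the accepting state A.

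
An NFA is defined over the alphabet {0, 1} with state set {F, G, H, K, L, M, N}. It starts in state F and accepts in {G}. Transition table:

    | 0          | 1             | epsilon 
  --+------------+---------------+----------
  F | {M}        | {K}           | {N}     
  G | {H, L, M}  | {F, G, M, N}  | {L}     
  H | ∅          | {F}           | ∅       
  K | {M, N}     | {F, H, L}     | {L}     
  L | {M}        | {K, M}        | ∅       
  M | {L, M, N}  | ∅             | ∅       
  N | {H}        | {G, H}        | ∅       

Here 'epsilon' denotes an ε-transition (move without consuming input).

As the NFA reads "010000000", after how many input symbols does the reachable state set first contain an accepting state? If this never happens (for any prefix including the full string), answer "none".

none

Start: ε-closure({F}) = {F, N}.
Read '0': {F, N} → {H, M}.
Read '1': {H, M} → {F, N}.
Read '0': {F, N} → {H, M}.
Read '0': {H, M} → {L, M, N}.
Read '0': {L, M, N} → {H, L, M, N}.
Read '0': {H, L, M, N} → {H, L, M, N}.
Read '0': {H, L, M, N} → {H, L, M, N}.
Read '0': {H, L, M, N} → {H, L, M, N}.
Read '0': {H, L, M, N} → {H, L, M, N}.
No reachable set along the way intersects F.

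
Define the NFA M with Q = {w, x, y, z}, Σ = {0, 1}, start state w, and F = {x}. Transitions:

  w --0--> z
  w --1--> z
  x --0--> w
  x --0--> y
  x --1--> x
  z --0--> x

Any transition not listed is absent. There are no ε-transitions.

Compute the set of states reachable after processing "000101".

{x}

Start in {w}.
Read '0': {w} → {z}.
Read '0': {z} → {x}.
Read '0': {x} → {w, y}.
Read '1': {w, y} → {z}.
Read '0': {z} → {x}.
Read '1': {x} → {x}.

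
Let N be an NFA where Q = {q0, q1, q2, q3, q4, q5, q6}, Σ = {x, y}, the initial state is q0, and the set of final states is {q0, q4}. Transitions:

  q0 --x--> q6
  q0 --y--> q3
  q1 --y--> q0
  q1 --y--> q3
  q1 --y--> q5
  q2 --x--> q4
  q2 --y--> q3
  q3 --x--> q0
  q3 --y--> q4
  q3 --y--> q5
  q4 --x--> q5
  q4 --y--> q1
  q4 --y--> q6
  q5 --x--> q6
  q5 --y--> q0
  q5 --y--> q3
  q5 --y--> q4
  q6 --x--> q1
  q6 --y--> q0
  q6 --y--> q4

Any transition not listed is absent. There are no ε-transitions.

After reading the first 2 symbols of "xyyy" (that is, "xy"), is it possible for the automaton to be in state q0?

Start in {q0}.
Read 'x': q0→{q6}; now {q6}.
Read 'y': q6→{q0, q4}; now {q0, q4}.
State q0 is in {q0, q4}.

Yes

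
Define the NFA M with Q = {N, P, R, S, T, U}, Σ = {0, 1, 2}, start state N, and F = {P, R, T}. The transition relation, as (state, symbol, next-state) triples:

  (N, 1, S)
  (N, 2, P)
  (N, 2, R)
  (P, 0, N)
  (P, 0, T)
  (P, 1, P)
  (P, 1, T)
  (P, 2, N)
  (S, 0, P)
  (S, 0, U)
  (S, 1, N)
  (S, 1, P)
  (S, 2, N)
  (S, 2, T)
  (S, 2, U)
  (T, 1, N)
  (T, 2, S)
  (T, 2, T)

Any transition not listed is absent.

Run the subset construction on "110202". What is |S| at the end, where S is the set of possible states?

Start in {N}.
Read '1': N→{S}; now {S}.
Read '1': S→{N, P}; now {N, P}.
Read '0': N→∅, P→{N, T}; now {N, T}.
Read '2': N→{P, R}, T→{S, T}; now {P, R, S, T}.
Read '0': P→{N, T}, R→∅, S→{P, U}, T→∅; now {N, P, T, U}.
Read '2': N→{P, R}, P→{N}, T→{S, T}, U→∅; now {N, P, R, S, T}.
That set has 5 states.

5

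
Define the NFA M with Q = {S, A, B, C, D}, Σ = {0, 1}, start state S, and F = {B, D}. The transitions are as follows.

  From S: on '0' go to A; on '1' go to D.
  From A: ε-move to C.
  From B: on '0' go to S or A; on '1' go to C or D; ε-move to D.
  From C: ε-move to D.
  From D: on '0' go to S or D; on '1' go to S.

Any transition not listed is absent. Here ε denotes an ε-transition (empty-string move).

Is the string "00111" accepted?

Yes

Start in {S}.
Read '0': S→{A}; union {A}; ε-closure = {A, C, D}.
Read '0': A→∅, C→∅, D→{S, D}; now {S, D}.
Read '1': S→{D}, D→{S}; now {S, D}.
Read '1': S→{D}, D→{S}; now {S, D}.
Read '1': S→{D}, D→{S}; now {S, D}.
The final set {S, D} contains the accepting state D.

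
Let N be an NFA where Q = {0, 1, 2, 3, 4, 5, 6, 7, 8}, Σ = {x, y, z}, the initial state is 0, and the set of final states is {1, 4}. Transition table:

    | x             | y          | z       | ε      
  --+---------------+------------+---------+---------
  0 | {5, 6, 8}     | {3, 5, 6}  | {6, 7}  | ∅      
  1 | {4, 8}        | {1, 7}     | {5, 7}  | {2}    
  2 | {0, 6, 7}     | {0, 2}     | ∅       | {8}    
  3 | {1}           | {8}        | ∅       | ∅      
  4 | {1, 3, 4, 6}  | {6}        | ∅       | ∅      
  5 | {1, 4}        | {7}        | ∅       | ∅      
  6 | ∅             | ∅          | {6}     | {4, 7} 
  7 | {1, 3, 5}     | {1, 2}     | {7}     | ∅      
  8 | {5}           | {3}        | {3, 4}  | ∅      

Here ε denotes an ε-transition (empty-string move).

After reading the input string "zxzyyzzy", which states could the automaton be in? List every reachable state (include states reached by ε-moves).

Start in {0}.
Read 'z': 0→{6, 7}; union {6, 7}; ε-closure = {4, 6, 7}.
Read 'x': 4→{1, 3, 4, 6}, 6→∅, 7→{1, 3, 5}; union {1, 3, 4, 5, 6}; ε-closure = {1, 2, 3, 4, 5, 6, 7, 8}.
Read 'z': 1→{5, 7}, 2→∅, 3→∅, 4→∅, 5→∅, 6→{6}, 7→{7}, 8→{3, 4}; now {3, 4, 5, 6, 7}.
Read 'y': 3→{8}, 4→{6}, 5→{7}, 6→∅, 7→{1, 2}; union {1, 2, 6, 7, 8}; ε-closure = {1, 2, 4, 6, 7, 8}.
Read 'y': 1→{1, 7}, 2→{0, 2}, 4→{6}, 6→∅, 7→{1, 2}, 8→{3}; union {0, 1, 2, 3, 6, 7}; ε-closure = {0, 1, 2, 3, 4, 6, 7, 8}.
Read 'z': 0→{6, 7}, 1→{5, 7}, 2→∅, 3→∅, 4→∅, 6→{6}, 7→{7}, 8→{3, 4}; now {3, 4, 5, 6, 7}.
Read 'z': 3→∅, 4→∅, 5→∅, 6→{6}, 7→{7}; union {6, 7}; ε-closure = {4, 6, 7}.
Read 'y': 4→{6}, 6→∅, 7→{1, 2}; union {1, 2, 6}; ε-closure = {1, 2, 4, 6, 7, 8}.

{1, 2, 4, 6, 7, 8}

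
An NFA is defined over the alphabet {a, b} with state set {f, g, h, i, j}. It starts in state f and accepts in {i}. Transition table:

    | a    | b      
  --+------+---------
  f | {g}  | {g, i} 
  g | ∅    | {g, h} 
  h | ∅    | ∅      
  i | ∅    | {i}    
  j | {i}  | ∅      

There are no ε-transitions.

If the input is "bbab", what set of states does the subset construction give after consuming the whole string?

Start in {f}.
Read 'b': {f} → {g, i}.
Read 'b': {g, i} → {g, h, i}.
Read 'a': {g, h, i} → ∅.
The set is empty and remains empty for the remaining 1 symbol.

∅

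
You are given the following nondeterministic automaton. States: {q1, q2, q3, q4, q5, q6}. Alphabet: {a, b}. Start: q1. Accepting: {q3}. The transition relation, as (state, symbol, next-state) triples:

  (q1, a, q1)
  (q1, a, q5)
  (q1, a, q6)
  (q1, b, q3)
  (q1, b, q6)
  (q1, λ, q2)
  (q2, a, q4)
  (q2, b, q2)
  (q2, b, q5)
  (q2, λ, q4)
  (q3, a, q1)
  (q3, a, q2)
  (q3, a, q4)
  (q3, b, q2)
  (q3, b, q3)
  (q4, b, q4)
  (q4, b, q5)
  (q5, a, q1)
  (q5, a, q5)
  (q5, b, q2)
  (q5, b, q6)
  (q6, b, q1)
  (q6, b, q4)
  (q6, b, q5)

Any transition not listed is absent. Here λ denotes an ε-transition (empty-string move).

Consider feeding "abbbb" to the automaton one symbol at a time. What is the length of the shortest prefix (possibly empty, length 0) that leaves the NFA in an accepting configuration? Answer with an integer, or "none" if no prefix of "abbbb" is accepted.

Start: ε-closure({q1}) = {q1, q2, q4}.
Read 'a': {q1, q2, q4} → {q1, q2, q4, q5, q6}.
Read 'b': {q1, q2, q4, q5, q6} → {q1, q2, q3, q4, q5, q6}.
None of the earlier sets intersect F, but {q1, q2, q3, q4, q5, q6} does.

2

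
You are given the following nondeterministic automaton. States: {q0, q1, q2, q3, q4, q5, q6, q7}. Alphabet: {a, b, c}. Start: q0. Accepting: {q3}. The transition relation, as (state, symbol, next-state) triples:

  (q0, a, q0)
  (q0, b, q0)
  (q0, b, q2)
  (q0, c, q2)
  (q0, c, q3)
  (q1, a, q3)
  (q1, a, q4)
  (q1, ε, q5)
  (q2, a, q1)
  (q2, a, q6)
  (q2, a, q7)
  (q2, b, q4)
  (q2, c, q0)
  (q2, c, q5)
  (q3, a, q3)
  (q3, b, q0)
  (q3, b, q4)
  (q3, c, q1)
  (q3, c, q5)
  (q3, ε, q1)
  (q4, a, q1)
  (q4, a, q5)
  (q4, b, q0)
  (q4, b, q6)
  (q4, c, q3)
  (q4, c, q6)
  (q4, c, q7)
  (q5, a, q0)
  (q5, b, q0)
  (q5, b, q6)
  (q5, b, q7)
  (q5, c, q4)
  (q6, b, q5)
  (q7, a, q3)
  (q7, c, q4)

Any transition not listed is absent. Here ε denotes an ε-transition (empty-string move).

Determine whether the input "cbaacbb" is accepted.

Start in {q0}.
Read 'c': {q0} → {q1, q2, q3, q5}.
Read 'b': {q1, q2, q3, q5} → {q0, q4, q6, q7}.
Read 'a': {q0, q4, q6, q7} → {q0, q1, q3, q5}.
Read 'a': {q0, q1, q3, q5} → {q0, q1, q3, q4, q5}.
Read 'c': {q0, q1, q3, q4, q5} → {q1, q2, q3, q4, q5, q6, q7}.
Read 'b': {q1, q2, q3, q4, q5, q6, q7} → {q0, q4, q5, q6, q7}.
Read 'b': {q0, q4, q5, q6, q7} → {q0, q2, q5, q6, q7}.
The final set {q0, q2, q5, q6, q7} contains no accepting state.

No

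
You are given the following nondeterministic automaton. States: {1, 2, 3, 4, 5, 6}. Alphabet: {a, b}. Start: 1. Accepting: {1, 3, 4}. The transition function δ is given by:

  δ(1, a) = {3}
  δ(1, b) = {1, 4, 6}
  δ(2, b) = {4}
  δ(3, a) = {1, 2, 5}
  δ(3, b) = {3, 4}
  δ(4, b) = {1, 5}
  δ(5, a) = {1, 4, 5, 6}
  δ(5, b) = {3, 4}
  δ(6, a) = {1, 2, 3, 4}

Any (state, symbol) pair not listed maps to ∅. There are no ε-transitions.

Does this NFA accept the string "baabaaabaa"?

Yes

Start in {1}.
Read 'b': 1→{1, 4, 6}; now {1, 4, 6}.
Read 'a': 1→{3}, 4→∅, 6→{1, 2, 3, 4}; now {1, 2, 3, 4}.
Read 'a': 1→{3}, 2→∅, 3→{1, 2, 5}, 4→∅; now {1, 2, 3, 5}.
Read 'b': 1→{1, 4, 6}, 2→{4}, 3→{3, 4}, 5→{3, 4}; now {1, 3, 4, 6}.
Read 'a': 1→{3}, 3→{1, 2, 5}, 4→∅, 6→{1, 2, 3, 4}; now {1, 2, 3, 4, 5}.
Read 'a': 1→{3}, 2→∅, 3→{1, 2, 5}, 4→∅, 5→{1, 4, 5, 6}; now {1, 2, 3, 4, 5, 6}.
Read 'a': 1→{3}, 2→∅, 3→{1, 2, 5}, 4→∅, 5→{1, 4, 5, 6}, 6→{1, 2, 3, 4}; now {1, 2, 3, 4, 5, 6}.
Read 'b': 1→{1, 4, 6}, 2→{4}, 3→{3, 4}, 4→{1, 5}, 5→{3, 4}, 6→∅; now {1, 3, 4, 5, 6}.
Read 'a': 1→{3}, 3→{1, 2, 5}, 4→∅, 5→{1, 4, 5, 6}, 6→{1, 2, 3, 4}; now {1, 2, 3, 4, 5, 6}.
Read 'a': 1→{3}, 2→∅, 3→{1, 2, 5}, 4→∅, 5→{1, 4, 5, 6}, 6→{1, 2, 3, 4}; now {1, 2, 3, 4, 5, 6}.
The final set {1, 2, 3, 4, 5, 6} contains the accepting states 1, 3, 4.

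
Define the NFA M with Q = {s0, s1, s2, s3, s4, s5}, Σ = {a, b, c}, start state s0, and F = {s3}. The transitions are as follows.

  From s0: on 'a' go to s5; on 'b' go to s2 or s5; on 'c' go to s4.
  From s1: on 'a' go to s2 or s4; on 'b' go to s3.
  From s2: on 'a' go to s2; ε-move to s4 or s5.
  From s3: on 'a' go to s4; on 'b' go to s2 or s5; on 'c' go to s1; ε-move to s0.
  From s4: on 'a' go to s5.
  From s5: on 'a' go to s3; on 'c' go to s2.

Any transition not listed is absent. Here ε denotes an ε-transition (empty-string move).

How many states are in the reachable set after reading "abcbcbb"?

0

Start in {s0}.
Read 'a': s0→{s5}; now {s5}.
Read 'b': s5→∅; now ∅.
The set is empty and remains empty for the remaining 5 symbols.
That set has 0 states.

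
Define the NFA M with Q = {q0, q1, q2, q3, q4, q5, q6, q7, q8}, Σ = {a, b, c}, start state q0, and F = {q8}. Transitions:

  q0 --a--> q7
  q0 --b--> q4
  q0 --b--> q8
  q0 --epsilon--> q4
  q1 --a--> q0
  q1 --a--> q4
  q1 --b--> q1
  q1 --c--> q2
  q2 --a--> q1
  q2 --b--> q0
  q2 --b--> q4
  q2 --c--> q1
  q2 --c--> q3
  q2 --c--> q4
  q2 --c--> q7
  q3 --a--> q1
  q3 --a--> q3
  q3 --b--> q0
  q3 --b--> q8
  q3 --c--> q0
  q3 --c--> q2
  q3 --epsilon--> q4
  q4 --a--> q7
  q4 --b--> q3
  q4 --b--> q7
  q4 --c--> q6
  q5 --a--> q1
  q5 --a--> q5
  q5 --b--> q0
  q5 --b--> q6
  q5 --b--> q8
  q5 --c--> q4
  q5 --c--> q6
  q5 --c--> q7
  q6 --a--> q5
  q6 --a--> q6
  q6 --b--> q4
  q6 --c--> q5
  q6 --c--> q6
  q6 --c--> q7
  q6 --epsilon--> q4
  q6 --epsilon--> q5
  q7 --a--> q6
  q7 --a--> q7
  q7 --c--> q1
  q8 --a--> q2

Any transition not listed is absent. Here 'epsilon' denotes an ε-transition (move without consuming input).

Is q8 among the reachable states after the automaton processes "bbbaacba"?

Start: ε-closure({q0}) = {q0, q4}.
Read 'b': {q0, q4} → {q3, q4, q7, q8}.
Read 'b': {q3, q4, q7, q8} → {q0, q3, q4, q7, q8}.
Read 'b': {q0, q3, q4, q7, q8} → {q0, q3, q4, q7, q8}.
Read 'a': {q0, q3, q4, q7, q8} → {q1, q2, q3, q4, q5, q6, q7}.
Read 'a': {q1, q2, q3, q4, q5, q6, q7} → {q0, q1, q3, q4, q5, q6, q7}.
Read 'c': {q0, q1, q3, q4, q5, q6, q7} → {q0, q1, q2, q4, q5, q6, q7}.
Read 'b': {q0, q1, q2, q4, q5, q6, q7} → {q0, q1, q3, q4, q5, q6, q7, q8}.
Read 'a': {q0, q1, q3, q4, q5, q6, q7, q8} → {q0, q1, q2, q3, q4, q5, q6, q7}.
State q8 is not in {q0, q1, q2, q3, q4, q5, q6, q7}.

No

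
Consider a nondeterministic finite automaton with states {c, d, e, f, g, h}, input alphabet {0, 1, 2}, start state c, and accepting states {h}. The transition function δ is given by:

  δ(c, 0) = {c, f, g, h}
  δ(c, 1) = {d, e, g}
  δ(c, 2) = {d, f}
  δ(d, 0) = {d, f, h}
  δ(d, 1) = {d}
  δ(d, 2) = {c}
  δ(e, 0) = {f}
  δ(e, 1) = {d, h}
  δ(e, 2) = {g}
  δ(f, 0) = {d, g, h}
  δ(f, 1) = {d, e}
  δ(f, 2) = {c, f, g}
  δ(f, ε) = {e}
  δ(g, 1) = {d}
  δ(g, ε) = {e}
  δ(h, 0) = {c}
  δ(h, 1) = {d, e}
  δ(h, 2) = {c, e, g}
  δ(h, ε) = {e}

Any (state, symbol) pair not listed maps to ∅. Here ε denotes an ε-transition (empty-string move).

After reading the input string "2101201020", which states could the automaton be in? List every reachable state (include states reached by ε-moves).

{c, d, e, f, g, h}

Start in {c}.
Read '2': {c} → {d, e, f}.
Read '1': {d, e, f} → {d, e, h}.
Read '0': {d, e, h} → {c, d, e, f, h}.
Read '1': {c, d, e, f, h} → {d, e, g, h}.
Read '2': {d, e, g, h} → {c, e, g}.
Read '0': {c, e, g} → {c, e, f, g, h}.
Read '1': {c, e, f, g, h} → {d, e, g, h}.
Read '0': {d, e, g, h} → {c, d, e, f, h}.
Read '2': {c, d, e, f, h} → {c, d, e, f, g}.
Read '0': {c, d, e, f, g} → {c, d, e, f, g, h}.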